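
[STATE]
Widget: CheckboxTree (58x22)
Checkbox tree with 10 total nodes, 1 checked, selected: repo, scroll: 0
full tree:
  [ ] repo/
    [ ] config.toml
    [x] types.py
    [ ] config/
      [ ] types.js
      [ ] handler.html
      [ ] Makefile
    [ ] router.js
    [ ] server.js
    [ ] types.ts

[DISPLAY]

>[-] repo/                                                
   [ ] config.toml                                        
   [x] types.py                                           
   [ ] config/                                            
     [ ] types.js                                         
     [ ] handler.html                                     
     [ ] Makefile                                         
   [ ] router.js                                          
   [ ] server.js                                          
   [ ] types.ts                                           
                                                          
                                                          
                                                          
                                                          
                                                          
                                                          
                                                          
                                                          
                                                          
                                                          
                                                          
                                                          


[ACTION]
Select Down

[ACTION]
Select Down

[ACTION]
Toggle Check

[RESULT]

 [ ] repo/                                                
   [ ] config.toml                                        
>  [ ] types.py                                           
   [ ] config/                                            
     [ ] types.js                                         
     [ ] handler.html                                     
     [ ] Makefile                                         
   [ ] router.js                                          
   [ ] server.js                                          
   [ ] types.ts                                           
                                                          
                                                          
                                                          
                                                          
                                                          
                                                          
                                                          
                                                          
                                                          
                                                          
                                                          
                                                          


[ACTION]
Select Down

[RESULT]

 [ ] repo/                                                
   [ ] config.toml                                        
   [ ] types.py                                           
>  [ ] config/                                            
     [ ] types.js                                         
     [ ] handler.html                                     
     [ ] Makefile                                         
   [ ] router.js                                          
   [ ] server.js                                          
   [ ] types.ts                                           
                                                          
                                                          
                                                          
                                                          
                                                          
                                                          
                                                          
                                                          
                                                          
                                                          
                                                          
                                                          


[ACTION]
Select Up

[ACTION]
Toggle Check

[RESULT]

 [-] repo/                                                
   [ ] config.toml                                        
>  [x] types.py                                           
   [ ] config/                                            
     [ ] types.js                                         
     [ ] handler.html                                     
     [ ] Makefile                                         
   [ ] router.js                                          
   [ ] server.js                                          
   [ ] types.ts                                           
                                                          
                                                          
                                                          
                                                          
                                                          
                                                          
                                                          
                                                          
                                                          
                                                          
                                                          
                                                          


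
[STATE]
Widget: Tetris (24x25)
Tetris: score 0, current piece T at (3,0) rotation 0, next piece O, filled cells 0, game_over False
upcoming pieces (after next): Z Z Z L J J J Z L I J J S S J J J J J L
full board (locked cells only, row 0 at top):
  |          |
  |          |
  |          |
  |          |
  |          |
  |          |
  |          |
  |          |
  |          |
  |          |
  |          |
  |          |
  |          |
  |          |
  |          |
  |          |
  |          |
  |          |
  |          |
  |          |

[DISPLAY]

    ▒     │Next:        
   ▒▒▒    │▓▓           
          │▓▓           
          │             
          │             
          │             
          │Score:       
          │0            
          │             
          │             
          │             
          │             
          │             
          │             
          │             
          │             
          │             
          │             
          │             
          │             
          │             
          │             
          │             
          │             
          │             


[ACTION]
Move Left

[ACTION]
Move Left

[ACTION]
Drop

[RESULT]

          │Next:        
  ▒       │▓▓           
 ▒▒▒      │▓▓           
          │             
          │             
          │             
          │Score:       
          │0            
          │             
          │             
          │             
          │             
          │             
          │             
          │             
          │             
          │             
          │             
          │             
          │             
          │             
          │             
          │             
          │             
          │             


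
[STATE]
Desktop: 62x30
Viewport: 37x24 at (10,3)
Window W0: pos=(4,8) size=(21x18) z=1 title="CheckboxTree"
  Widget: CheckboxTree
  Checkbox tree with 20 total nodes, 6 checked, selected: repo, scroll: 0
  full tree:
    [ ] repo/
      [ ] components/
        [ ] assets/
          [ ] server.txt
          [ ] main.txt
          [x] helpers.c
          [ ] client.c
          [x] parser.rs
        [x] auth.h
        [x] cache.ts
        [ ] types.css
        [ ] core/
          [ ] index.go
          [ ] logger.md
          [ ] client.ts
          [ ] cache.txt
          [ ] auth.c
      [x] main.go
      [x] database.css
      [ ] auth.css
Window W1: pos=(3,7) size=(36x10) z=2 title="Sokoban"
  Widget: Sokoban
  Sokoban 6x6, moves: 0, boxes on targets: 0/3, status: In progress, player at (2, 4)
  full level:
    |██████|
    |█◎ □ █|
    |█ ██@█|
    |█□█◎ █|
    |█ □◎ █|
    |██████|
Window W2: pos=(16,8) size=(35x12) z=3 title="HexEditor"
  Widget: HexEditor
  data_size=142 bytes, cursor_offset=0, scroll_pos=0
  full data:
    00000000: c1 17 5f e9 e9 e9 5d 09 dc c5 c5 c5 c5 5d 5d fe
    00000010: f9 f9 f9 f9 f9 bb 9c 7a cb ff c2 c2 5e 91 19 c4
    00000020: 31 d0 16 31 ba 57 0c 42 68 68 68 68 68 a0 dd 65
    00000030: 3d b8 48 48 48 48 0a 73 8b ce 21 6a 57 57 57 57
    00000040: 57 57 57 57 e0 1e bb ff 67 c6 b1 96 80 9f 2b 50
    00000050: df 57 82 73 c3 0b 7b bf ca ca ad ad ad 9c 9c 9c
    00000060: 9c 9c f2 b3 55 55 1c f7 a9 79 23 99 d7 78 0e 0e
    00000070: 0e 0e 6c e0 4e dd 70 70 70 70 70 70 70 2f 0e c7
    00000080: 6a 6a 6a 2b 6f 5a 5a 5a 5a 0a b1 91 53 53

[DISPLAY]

                                     
                                     
                                     
                                     
━━━━━━━━━━━━━━━━━━━━━━━━━━━━┓        
an    ┏━━━━━━━━━━━━━━━━━━━━━━━━━━━━━━
──────┃ HexEditor                    
      ┠──────────────────────────────
      ┃00000000  C1 17 5f e9 e9 e9 5d
      ┃00000010  f9 f9 f9 f9 f9 bb 9c
      ┃00000020  31 d0 16 31 ba 57 0c
      ┃00000030  3d b8 48 48 48 48 0a
      ┃00000040  57 57 57 57 e0 1e bb
━━━━━━┃00000050  df 57 82 73 c3 0b 7b
  [ ] ┃00000060  9c 9c f2 b3 55 55 1c
  [x] ┃00000070  0e 0e 6c e0 4e dd 70
[x] au┗━━━━━━━━━━━━━━━━━━━━━━━━━━━━━━
[x] cache.ts  ┃                      
[ ] types.css ┃                      
[ ] core/     ┃                      
  [ ] index.go┃                      
  [ ] logger.m┃                      
━━━━━━━━━━━━━━┛                      
                                     


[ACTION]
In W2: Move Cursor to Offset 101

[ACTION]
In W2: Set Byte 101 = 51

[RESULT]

                                     
                                     
                                     
                                     
━━━━━━━━━━━━━━━━━━━━━━━━━━━━┓        
an    ┏━━━━━━━━━━━━━━━━━━━━━━━━━━━━━━
──────┃ HexEditor                    
      ┠──────────────────────────────
      ┃00000000  c1 17 5f e9 e9 e9 5d
      ┃00000010  f9 f9 f9 f9 f9 bb 9c
      ┃00000020  31 d0 16 31 ba 57 0c
      ┃00000030  3d b8 48 48 48 48 0a
      ┃00000040  57 57 57 57 e0 1e bb
━━━━━━┃00000050  df 57 82 73 c3 0b 7b
  [ ] ┃00000060  9c 9c f2 b3 55 51 1c
  [x] ┃00000070  0e 0e 6c e0 4e dd 70
[x] au┗━━━━━━━━━━━━━━━━━━━━━━━━━━━━━━
[x] cache.ts  ┃                      
[ ] types.css ┃                      
[ ] core/     ┃                      
  [ ] index.go┃                      
  [ ] logger.m┃                      
━━━━━━━━━━━━━━┛                      
                                     


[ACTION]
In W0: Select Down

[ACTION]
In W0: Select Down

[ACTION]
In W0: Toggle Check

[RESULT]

                                     
                                     
                                     
                                     
━━━━━━━━━━━━━━━━━━━━━━━━━━━━┓        
an    ┏━━━━━━━━━━━━━━━━━━━━━━━━━━━━━━
──────┃ HexEditor                    
      ┠──────────────────────────────
      ┃00000000  c1 17 5f e9 e9 e9 5d
      ┃00000010  f9 f9 f9 f9 f9 bb 9c
      ┃00000020  31 d0 16 31 ba 57 0c
      ┃00000030  3d b8 48 48 48 48 0a
      ┃00000040  57 57 57 57 e0 1e bb
━━━━━━┃00000050  df 57 82 73 c3 0b 7b
  [x] ┃00000060  9c 9c f2 b3 55 51 1c
  [x] ┃00000070  0e 0e 6c e0 4e dd 70
[x] au┗━━━━━━━━━━━━━━━━━━━━━━━━━━━━━━
[x] cache.ts  ┃                      
[ ] types.css ┃                      
[ ] core/     ┃                      
  [ ] index.go┃                      
  [ ] logger.m┃                      
━━━━━━━━━━━━━━┛                      
                                     


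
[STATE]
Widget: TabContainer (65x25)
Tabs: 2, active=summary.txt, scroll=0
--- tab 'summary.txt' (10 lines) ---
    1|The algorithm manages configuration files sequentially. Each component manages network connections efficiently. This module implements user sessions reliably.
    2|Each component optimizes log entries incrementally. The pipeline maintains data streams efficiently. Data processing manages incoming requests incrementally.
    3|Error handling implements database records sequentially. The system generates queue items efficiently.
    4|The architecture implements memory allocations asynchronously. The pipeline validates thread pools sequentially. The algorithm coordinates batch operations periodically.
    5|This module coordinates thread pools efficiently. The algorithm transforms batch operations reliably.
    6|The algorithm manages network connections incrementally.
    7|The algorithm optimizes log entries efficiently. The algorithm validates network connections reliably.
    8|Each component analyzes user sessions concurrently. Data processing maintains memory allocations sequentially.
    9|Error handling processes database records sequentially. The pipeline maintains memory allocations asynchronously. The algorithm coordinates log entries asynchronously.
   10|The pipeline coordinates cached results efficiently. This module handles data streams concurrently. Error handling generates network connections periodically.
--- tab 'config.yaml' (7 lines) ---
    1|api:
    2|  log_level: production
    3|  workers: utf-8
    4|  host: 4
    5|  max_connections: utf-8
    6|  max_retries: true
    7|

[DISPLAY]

[summary.txt]│ config.yaml                                       
─────────────────────────────────────────────────────────────────
The algorithm manages configuration files sequentially. Each comp
Each component optimizes log entries incrementally. The pipeline 
Error handling implements database records sequentially. The syst
The architecture implements memory allocations asynchronously. Th
This module coordinates thread pools efficiently. The algorithm t
The algorithm manages network connections incrementally.         
The algorithm optimizes log entries efficiently. The algorithm va
Each component analyzes user sessions concurrently. Data processi
Error handling processes database records sequentially. The pipel
The pipeline coordinates cached results efficiently. This module 
                                                                 
                                                                 
                                                                 
                                                                 
                                                                 
                                                                 
                                                                 
                                                                 
                                                                 
                                                                 
                                                                 
                                                                 
                                                                 


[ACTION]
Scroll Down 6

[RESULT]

[summary.txt]│ config.yaml                                       
─────────────────────────────────────────────────────────────────
The algorithm optimizes log entries efficiently. The algorithm va
Each component analyzes user sessions concurrently. Data processi
Error handling processes database records sequentially. The pipel
The pipeline coordinates cached results efficiently. This module 
                                                                 
                                                                 
                                                                 
                                                                 
                                                                 
                                                                 
                                                                 
                                                                 
                                                                 
                                                                 
                                                                 
                                                                 
                                                                 
                                                                 
                                                                 
                                                                 
                                                                 
                                                                 
                                                                 


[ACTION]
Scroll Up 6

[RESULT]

[summary.txt]│ config.yaml                                       
─────────────────────────────────────────────────────────────────
The algorithm manages configuration files sequentially. Each comp
Each component optimizes log entries incrementally. The pipeline 
Error handling implements database records sequentially. The syst
The architecture implements memory allocations asynchronously. Th
This module coordinates thread pools efficiently. The algorithm t
The algorithm manages network connections incrementally.         
The algorithm optimizes log entries efficiently. The algorithm va
Each component analyzes user sessions concurrently. Data processi
Error handling processes database records sequentially. The pipel
The pipeline coordinates cached results efficiently. This module 
                                                                 
                                                                 
                                                                 
                                                                 
                                                                 
                                                                 
                                                                 
                                                                 
                                                                 
                                                                 
                                                                 
                                                                 
                                                                 


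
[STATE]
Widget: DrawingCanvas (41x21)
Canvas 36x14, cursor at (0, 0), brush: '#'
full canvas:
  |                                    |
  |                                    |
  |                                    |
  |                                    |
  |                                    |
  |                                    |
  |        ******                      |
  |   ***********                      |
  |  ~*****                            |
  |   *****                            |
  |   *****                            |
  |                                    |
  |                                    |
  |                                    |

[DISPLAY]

+                                        
                                         
                                         
                                         
                                         
                                         
        ******                           
   ***********                           
  ~*****                                 
   *****                                 
   *****                                 
                                         
                                         
                                         
                                         
                                         
                                         
                                         
                                         
                                         
                                         


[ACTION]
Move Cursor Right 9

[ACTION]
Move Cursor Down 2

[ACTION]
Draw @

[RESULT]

                                         
                                         
         @                               
                                         
                                         
                                         
        ******                           
   ***********                           
  ~*****                                 
   *****                                 
   *****                                 
                                         
                                         
                                         
                                         
                                         
                                         
                                         
                                         
                                         
                                         


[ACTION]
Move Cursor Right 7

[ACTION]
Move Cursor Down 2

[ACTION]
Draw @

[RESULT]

                                         
                                         
         @                               
                                         
                @                        
                                         
        ******                           
   ***********                           
  ~*****                                 
   *****                                 
   *****                                 
                                         
                                         
                                         
                                         
                                         
                                         
                                         
                                         
                                         
                                         


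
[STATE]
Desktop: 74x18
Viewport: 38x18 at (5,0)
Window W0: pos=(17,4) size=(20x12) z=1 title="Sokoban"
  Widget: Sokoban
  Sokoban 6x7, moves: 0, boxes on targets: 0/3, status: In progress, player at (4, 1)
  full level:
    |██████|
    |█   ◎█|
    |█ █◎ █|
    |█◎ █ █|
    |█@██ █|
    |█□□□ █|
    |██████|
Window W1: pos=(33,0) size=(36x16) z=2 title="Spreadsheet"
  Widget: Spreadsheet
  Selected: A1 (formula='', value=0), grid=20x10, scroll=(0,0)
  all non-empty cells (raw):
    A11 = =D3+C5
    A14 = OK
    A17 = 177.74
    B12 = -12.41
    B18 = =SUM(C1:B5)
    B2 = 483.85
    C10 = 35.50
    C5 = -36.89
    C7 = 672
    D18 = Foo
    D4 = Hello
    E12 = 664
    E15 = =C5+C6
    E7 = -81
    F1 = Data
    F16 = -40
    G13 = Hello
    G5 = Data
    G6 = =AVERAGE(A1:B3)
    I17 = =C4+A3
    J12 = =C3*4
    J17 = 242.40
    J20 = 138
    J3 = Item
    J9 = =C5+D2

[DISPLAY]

                            ┏━━━━━━━━━
                            ┃ Spreadsh
                            ┠─────────
                            ┃A1:      
            ┏━━━━━━━━━━━━━━━┃       A 
            ┃ Sokoban       ┃---------
            ┠───────────────┃  1      
            ┃██████         ┃  2      
            ┃█   ◎█         ┃  3      
            ┃█ █◎ █         ┃  4      
            ┃█◎ █ █         ┃  5      
            ┃█@██ █         ┃  6      
            ┃█□□□ █         ┃  7      
            ┃██████         ┃  8      
            ┃Moves: 0  0/3  ┃  9      
            ┗━━━━━━━━━━━━━━━┗━━━━━━━━━
                                      
                                      


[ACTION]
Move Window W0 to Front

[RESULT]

                            ┏━━━━━━━━━
                            ┃ Spreadsh
                            ┠─────────
                            ┃A1:      
            ┏━━━━━━━━━━━━━━━━━━┓    A 
            ┃ Sokoban          ┃------
            ┠──────────────────┨      
            ┃██████            ┃      
            ┃█   ◎█            ┃      
            ┃█ █◎ █            ┃      
            ┃█◎ █ █            ┃      
            ┃█@██ █            ┃      
            ┃█□□□ █            ┃      
            ┃██████            ┃      
            ┃Moves: 0  0/3     ┃      
            ┗━━━━━━━━━━━━━━━━━━┛━━━━━━
                                      
                                      


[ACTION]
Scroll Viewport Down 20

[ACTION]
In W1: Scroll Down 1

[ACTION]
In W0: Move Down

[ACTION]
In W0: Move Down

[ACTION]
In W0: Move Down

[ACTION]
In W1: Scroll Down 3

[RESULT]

                            ┏━━━━━━━━━
                            ┃ Spreadsh
                            ┠─────────
                            ┃A1:      
            ┏━━━━━━━━━━━━━━━━━━┓    A 
            ┃ Sokoban          ┃------
            ┠──────────────────┨      
            ┃██████            ┃      
            ┃█   ◎█            ┃      
            ┃█ █◎ █            ┃      
            ┃█◎ █ █            ┃      
            ┃█@██ █            ┃      
            ┃█□□□ █            ┃   -36
            ┃██████            ┃      
            ┃Moves: 0  0/3     ┃      
            ┗━━━━━━━━━━━━━━━━━━┛━━━━━━
                                      
                                      


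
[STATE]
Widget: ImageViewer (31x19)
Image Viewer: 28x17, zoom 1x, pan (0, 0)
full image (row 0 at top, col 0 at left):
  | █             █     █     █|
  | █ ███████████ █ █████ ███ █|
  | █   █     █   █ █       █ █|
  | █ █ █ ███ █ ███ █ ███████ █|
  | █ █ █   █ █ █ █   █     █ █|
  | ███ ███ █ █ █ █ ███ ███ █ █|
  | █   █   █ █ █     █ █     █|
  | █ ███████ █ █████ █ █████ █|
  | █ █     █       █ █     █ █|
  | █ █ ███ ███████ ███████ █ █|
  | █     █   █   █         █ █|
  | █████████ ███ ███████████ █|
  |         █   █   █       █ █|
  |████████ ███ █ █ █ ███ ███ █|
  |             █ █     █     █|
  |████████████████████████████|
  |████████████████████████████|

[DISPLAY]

 █             █     █     █   
 █ ███████████ █ █████ ███ █   
 █   █     █   █ █       █ █   
 █ █ █ ███ █ ███ █ ███████ █   
 █ █ █   █ █ █ █   █     █ █   
 ███ ███ █ █ █ █ ███ ███ █ █   
 █   █   █ █ █     █ █     █   
 █ ███████ █ █████ █ █████ █   
 █ █     █       █ █     █ █   
 █ █ ███ ███████ ███████ █ █   
 █     █   █   █         █ █   
 █████████ ███ ███████████ █   
         █   █   █       █ █   
████████ ███ █ █ █ ███ ███ █   
             █ █     █     █   
████████████████████████████   
████████████████████████████   
                               
                               


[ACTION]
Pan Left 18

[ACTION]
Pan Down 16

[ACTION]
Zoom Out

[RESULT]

████████████████████████████   
                               
                               
                               
                               
                               
                               
                               
                               
                               
                               
                               
                               
                               
                               
                               
                               
                               
                               


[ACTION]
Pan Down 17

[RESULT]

                               
                               
                               
                               
                               
                               
                               
                               
                               
                               
                               
                               
                               
                               
                               
                               
                               
                               
                               


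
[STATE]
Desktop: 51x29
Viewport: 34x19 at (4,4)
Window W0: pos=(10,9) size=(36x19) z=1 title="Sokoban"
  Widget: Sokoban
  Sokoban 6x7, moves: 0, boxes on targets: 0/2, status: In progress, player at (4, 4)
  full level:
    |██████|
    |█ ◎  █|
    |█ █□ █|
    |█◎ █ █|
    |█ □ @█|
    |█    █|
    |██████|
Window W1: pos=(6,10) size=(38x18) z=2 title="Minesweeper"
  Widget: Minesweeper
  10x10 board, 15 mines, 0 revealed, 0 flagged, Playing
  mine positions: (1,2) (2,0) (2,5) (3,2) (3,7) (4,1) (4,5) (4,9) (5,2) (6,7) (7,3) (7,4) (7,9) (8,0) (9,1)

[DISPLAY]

                                  
                                  
                                  
                                  
                                  
      ┏━━━━━━━━━━━━━━━━━━━━━━━━━━━
  ┏━━━━━━━━━━━━━━━━━━━━━━━━━━━━━━━
  ┃ Minesweeper                   
  ┠───────────────────────────────
  ┃■■■■■■■■■■                     
  ┃■■■■■■■■■■                     
  ┃■■■■■■■■■■                     
  ┃■■■■■■■■■■                     
  ┃■■■■■■■■■■                     
  ┃■■■■■■■■■■                     
  ┃■■■■■■■■■■                     
  ┃■■■■■■■■■■                     
  ┃■■■■■■■■■■                     
  ┃■■■■■■■■■■                     


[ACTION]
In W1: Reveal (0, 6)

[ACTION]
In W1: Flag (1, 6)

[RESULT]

                                  
                                  
                                  
                                  
                                  
      ┏━━━━━━━━━━━━━━━━━━━━━━━━━━━
  ┏━━━━━━━━━━━━━━━━━━━━━━━━━━━━━━━
  ┃ Minesweeper                   
  ┠───────────────────────────────
  ┃■■■1                           
  ┃■■■1111                        
  ┃■■■■■■211                      
  ┃■■■■■■■■21                     
  ┃■■■■■■■■■■                     
  ┃■■■■■■■■■■                     
  ┃■■■■■■■■■■                     
  ┃■■■■■■■■■■                     
  ┃■■■■■■■■■■                     
  ┃■■■■■■■■■■                     


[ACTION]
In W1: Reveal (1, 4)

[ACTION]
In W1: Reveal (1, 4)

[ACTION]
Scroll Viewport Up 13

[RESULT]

                                  
                                  
                                  
                                  
                                  
                                  
                                  
                                  
                                  
      ┏━━━━━━━━━━━━━━━━━━━━━━━━━━━
  ┏━━━━━━━━━━━━━━━━━━━━━━━━━━━━━━━
  ┃ Minesweeper                   
  ┠───────────────────────────────
  ┃■■■1                           
  ┃■■■1111                        
  ┃■■■■■■211                      
  ┃■■■■■■■■21                     
  ┃■■■■■■■■■■                     
  ┃■■■■■■■■■■                     


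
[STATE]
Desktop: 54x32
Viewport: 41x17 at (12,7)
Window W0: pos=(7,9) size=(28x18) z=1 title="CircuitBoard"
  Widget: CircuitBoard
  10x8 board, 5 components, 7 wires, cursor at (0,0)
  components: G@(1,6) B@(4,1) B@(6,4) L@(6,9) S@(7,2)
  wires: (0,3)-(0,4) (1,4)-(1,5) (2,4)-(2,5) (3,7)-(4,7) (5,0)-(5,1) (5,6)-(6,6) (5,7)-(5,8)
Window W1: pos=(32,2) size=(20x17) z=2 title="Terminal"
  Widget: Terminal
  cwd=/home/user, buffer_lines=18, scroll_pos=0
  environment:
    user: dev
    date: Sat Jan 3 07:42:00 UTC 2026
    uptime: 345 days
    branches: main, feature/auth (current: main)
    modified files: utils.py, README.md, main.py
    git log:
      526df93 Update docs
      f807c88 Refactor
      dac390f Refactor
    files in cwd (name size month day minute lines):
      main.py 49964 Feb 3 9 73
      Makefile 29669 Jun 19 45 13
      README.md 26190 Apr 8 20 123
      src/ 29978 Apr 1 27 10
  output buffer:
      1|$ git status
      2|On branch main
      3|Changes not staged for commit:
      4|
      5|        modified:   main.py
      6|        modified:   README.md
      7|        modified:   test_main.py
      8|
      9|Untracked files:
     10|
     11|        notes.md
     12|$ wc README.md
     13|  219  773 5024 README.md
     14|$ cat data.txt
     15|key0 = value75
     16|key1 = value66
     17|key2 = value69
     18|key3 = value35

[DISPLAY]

                    ┃Changes not staged┃ 
                    ┃                  ┃ 
━━━━━━━━━━━━━━━━━━━━┃        modified: ┃ 
cuitBoard           ┃        modified: ┃ 
────────────────────┃        modified: ┃ 
 1 2 3 4 5 6 7 8 9  ┃                  ┃ 
.]          · ─ ·   ┃Untracked files:  ┃ 
                    ┃                  ┃ 
                · ─ ┃        notes.md  ┃ 
                    ┃$ wc README.md    ┃ 
                · ─ ┃  219  773 5024 RE┃ 
                    ┗━━━━━━━━━━━━━━━━━━┛ 
                      ┃                  
                      ┃                  
    B                 ┃                  
                      ┃                  
· ─ ·                 ┃                  


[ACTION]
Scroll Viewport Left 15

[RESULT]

                                ┃Changes 
                                ┃        
       ┏━━━━━━━━━━━━━━━━━━━━━━━━┃        
       ┃ CircuitBoard           ┃        
       ┠────────────────────────┃        
       ┃   0 1 2 3 4 5 6 7 8 9  ┃        
       ┃0  [.]          · ─ ·   ┃Untracke
       ┃                        ┃        
       ┃1                   · ─ ┃        
       ┃                        ┃$ wc REA
       ┃2                   · ─ ┃  219  7
       ┃                        ┗━━━━━━━━
       ┃3                         ┃      
       ┃                          ┃      
       ┃4       B                 ┃      
       ┃                          ┃      
       ┃5   · ─ ·                 ┃      


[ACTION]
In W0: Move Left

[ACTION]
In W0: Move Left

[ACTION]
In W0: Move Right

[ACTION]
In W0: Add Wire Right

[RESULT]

                                ┃Changes 
                                ┃        
       ┏━━━━━━━━━━━━━━━━━━━━━━━━┃        
       ┃ CircuitBoard           ┃        
       ┠────────────────────────┃        
       ┃   0 1 2 3 4 5 6 7 8 9  ┃        
       ┃0      [.]─ ·   · ─ ·   ┃Untracke
       ┃                        ┃        
       ┃1                   · ─ ┃        
       ┃                        ┃$ wc REA
       ┃2                   · ─ ┃  219  7
       ┃                        ┗━━━━━━━━
       ┃3                         ┃      
       ┃                          ┃      
       ┃4       B                 ┃      
       ┃                          ┃      
       ┃5   · ─ ·                 ┃      


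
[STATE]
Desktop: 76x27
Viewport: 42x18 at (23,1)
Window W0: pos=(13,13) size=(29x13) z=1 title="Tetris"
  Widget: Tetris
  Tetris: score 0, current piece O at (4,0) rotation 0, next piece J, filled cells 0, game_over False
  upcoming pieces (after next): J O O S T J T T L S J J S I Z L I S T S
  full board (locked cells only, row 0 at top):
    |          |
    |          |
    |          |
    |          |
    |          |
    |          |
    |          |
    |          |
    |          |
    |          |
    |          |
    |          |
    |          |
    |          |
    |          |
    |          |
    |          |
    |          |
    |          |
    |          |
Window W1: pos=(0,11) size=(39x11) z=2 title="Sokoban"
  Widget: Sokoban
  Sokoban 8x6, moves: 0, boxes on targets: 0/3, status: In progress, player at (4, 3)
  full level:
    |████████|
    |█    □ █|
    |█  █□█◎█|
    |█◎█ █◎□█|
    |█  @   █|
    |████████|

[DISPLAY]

                                          
                                          
                                          
                                          
                                          
                                          
                                          
                                          
                                          
                                          
━━━━━━━━━━━━━━━┓                          
               ┃                          
───────────────┨━━┓                       
               ┃  ┃                       
               ┃──┨                       
               ┃  ┃                       
               ┃  ┃                       
               ┃  ┃                       


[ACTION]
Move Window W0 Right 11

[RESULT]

                                          
                                          
                                          
                                          
                                          
                                          
                                          
                                          
                                          
                                          
━━━━━━━━━━━━━━━┓                          
               ┃                          
───────────────┨━━━━━━━━━━━━━┓            
               ┃             ┃            
               ┃─────────────┨            
               ┃t:           ┃            
               ┃             ┃            
               ┃             ┃            


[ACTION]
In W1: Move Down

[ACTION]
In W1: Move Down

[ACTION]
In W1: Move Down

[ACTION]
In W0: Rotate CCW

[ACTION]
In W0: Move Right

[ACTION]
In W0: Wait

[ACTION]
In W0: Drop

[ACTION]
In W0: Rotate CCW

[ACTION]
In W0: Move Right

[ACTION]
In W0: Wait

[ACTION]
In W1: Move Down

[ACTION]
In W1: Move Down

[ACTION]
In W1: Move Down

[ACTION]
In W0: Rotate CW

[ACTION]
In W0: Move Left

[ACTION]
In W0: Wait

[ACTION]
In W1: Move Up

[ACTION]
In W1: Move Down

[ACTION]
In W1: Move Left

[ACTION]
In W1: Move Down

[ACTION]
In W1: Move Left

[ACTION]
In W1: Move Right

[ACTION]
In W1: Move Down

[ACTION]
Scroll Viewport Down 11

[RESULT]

                                          
                                          
━━━━━━━━━━━━━━━┓                          
               ┃                          
───────────────┨━━━━━━━━━━━━━┓            
               ┃             ┃            
               ┃─────────────┨            
               ┃t:           ┃            
               ┃             ┃            
               ┃             ┃            
               ┃             ┃            
               ┃             ┃            
━━━━━━━━━━━━━━━┛             ┃            
 ┃          │Score:          ┃            
 ┃          │0               ┃            
 ┃          │                ┃            
 ┗━━━━━━━━━━━━━━━━━━━━━━━━━━━┛            
                                          
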